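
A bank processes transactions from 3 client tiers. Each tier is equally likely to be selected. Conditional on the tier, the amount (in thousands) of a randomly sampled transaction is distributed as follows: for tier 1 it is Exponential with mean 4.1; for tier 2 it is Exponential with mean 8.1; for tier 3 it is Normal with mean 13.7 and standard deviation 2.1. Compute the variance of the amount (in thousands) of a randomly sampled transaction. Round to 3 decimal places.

44.446

Per component, 1: μ=4.1, E[X²]=33.62; 2: μ=8.1, E[X²]=131.22; 3: μ=13.7, E[X²]=192.1.
E[X] = 0.333333·4.1 + 0.333333·8.1 + 0.333333·13.7 = 8.63333.
E[X²] = 0.333333·33.62 + 0.333333·131.22 + 0.333333·192.1 = 118.98.
Var(X) = E[X²] − (E[X])² = 118.98 − 74.5344 = 44.4456.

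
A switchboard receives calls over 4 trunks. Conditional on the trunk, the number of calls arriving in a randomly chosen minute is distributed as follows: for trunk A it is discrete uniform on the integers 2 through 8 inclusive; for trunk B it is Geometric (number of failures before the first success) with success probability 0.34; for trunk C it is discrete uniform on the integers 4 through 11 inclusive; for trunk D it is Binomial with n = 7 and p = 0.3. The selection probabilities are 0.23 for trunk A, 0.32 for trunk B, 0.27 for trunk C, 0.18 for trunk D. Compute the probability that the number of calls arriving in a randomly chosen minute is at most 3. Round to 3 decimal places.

0.482

Conditional on each trunk, P(X ≤ 3): A: 0.285714; B: 0.810253; C: 0; D: 0.873964.
By total probability, P(X ≤ 3) = 0.23·0.285714 + 0.32·0.810253 + 0.27·0 + 0.18·0.873964 = 0.482309.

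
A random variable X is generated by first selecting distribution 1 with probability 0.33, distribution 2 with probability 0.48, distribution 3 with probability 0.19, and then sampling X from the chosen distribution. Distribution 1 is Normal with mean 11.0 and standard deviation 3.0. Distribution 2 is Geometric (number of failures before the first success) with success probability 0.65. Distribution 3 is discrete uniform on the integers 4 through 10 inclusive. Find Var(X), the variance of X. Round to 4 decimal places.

26.2745

Per component, 1: μ=11, E[X²]=130; 2: μ=0.538462, E[X²]=1.11834; 3: μ=7, E[X²]=53.
E[X] = 0.33·11 + 0.48·0.538462 + 0.19·7 = 5.21846.
E[X²] = 0.33·130 + 0.48·1.11834 + 0.19·53 = 53.5068.
Var(X) = E[X²] − (E[X])² = 53.5068 − 27.2323 = 26.2745.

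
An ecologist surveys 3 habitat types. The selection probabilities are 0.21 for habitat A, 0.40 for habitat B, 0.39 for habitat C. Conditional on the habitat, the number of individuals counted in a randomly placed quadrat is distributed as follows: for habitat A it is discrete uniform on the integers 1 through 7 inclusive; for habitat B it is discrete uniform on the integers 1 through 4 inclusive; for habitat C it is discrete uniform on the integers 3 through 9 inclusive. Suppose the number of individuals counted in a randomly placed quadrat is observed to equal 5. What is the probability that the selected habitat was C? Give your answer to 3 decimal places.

0.650

Likelihoods P(X=5 | ·): A: 0.142857; B: 0; C: 0.142857.
Posterior ∝ prior × likelihood. Numerator for C: 0.39·0.142857 = 0.0557143.
Normalizing constant: 0.21·0.142857 + 0.4·0 + 0.39·0.142857 = 0.0857143.
P(C | observation) = 0.0557143 / 0.0857143 = 0.65.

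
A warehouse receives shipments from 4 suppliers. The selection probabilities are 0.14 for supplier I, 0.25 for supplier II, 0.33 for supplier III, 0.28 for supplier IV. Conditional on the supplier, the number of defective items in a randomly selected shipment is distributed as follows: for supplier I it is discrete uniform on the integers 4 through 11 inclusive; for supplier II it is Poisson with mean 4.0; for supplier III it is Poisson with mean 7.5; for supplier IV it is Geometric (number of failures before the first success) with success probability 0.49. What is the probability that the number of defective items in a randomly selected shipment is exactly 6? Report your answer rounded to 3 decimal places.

Conditional on each supplier, P(X = 6): I: 0.125; II: 0.104196; III: 0.136718; IV: 0.00862218.
By total probability, P(X = 6) = 0.14·0.125 + 0.25·0.104196 + 0.33·0.136718 + 0.28·0.00862218 = 0.0910801.

0.091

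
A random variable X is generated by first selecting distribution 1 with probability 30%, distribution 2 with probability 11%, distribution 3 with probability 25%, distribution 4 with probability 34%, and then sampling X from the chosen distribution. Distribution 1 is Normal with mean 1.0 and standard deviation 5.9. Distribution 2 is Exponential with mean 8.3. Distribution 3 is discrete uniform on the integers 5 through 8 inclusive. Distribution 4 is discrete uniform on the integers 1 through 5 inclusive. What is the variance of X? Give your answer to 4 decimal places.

25.6296

Per component, 1: μ=1, E[X²]=35.81; 2: μ=8.3, E[X²]=137.78; 3: μ=6.5, E[X²]=43.5; 4: μ=3, E[X²]=11.
E[X] = 0.3·1 + 0.11·8.3 + 0.25·6.5 + 0.34·3 = 3.858.
E[X²] = 0.3·35.81 + 0.11·137.78 + 0.25·43.5 + 0.34·11 = 40.5138.
Var(X) = E[X²] − (E[X])² = 40.5138 − 14.8842 = 25.6296.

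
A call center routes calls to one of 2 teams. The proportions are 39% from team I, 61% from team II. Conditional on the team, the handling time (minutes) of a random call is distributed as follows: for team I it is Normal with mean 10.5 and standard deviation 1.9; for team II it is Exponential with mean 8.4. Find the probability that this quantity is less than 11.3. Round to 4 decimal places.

Conditional on each team, P(X < 11.3): I: 0.663142; II: 0.739522.
By total probability, P(X < 11.3) = 0.39·0.663142 + 0.61·0.739522 = 0.709734.

0.7097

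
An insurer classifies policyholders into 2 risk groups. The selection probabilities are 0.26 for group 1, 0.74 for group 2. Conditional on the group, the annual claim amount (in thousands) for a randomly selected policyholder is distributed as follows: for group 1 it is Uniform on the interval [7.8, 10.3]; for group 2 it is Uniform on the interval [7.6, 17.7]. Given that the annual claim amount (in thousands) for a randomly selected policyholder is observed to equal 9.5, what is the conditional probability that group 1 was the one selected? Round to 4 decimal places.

0.5867

Likelihoods f(9.5 | ·): 1: 0.4; 2: 0.0990099.
Posterior ∝ prior × likelihood. Numerator for 1: 0.26·0.4 = 0.104.
Normalizing constant: 0.26·0.4 + 0.74·0.0990099 = 0.177267.
P(1 | observation) = 0.104 / 0.177267 = 0.586685.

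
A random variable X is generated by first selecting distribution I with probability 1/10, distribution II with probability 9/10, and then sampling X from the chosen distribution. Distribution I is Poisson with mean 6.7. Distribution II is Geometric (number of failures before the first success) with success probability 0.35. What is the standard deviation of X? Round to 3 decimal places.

Per component, I: μ=6.7, E[X²]=51.59; II: μ=1.85714, E[X²]=8.7551.
E[X] = 0.1·6.7 + 0.9·1.85714 = 2.34143.
E[X²] = 0.1·51.59 + 0.9·8.7551 = 13.0386.
Var(X) = E[X²] − (E[X])² = 13.0386 − 5.48229 = 7.5563.
SD(X) = √7.5563 = 2.74887.

2.749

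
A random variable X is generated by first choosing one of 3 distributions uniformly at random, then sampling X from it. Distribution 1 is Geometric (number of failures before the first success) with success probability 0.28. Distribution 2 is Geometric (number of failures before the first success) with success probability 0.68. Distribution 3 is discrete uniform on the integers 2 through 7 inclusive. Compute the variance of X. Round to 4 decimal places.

6.9718

Per component, 1: μ=2.57143, E[X²]=15.7959; 2: μ=0.470588, E[X²]=0.913495; 3: μ=4.5, E[X²]=23.1667.
E[X] = 0.333333·2.57143 + 0.333333·0.470588 + 0.333333·4.5 = 2.51401.
E[X²] = 0.333333·15.7959 + 0.333333·0.913495 + 0.333333·23.1667 = 13.292.
Var(X) = E[X²] − (E[X])² = 13.292 − 6.32022 = 6.9718.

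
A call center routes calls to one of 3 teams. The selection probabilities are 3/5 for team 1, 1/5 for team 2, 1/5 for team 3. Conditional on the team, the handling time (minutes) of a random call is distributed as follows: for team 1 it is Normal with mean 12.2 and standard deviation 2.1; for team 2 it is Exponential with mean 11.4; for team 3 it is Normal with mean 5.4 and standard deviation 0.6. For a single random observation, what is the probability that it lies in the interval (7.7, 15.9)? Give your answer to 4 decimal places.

Conditional on each team, P(7.7 < X < 15.9): 1: 0.944895; 2: 0.261035; 3: 6.32092e-05.
By total probability, P(7.7 < X < 15.9) = 0.6·0.944895 + 0.2·0.261035 + 0.2·6.32092e-05 = 0.619157.

0.6192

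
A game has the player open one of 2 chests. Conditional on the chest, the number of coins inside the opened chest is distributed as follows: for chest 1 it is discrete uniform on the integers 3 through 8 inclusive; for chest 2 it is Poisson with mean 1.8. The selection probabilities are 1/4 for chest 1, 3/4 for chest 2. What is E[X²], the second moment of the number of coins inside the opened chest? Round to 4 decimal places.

For each component E[X²] = Var + (mean)², giving 1: 33.1667; 2: 5.04.
Overall E[X²] = 0.25·33.1667 + 0.75·5.04 = 12.0717.

12.0717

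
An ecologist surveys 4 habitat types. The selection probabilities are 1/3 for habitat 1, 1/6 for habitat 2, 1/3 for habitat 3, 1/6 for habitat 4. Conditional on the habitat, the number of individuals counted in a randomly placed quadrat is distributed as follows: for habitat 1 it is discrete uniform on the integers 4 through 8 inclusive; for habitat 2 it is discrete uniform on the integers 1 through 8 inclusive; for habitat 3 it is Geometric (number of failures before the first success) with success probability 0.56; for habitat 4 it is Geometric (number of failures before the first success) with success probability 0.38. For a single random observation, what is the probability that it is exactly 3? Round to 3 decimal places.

0.052

Conditional on each habitat, P(X = 3): 1: 0; 2: 0.125; 3: 0.047703; 4: 0.0905646.
By total probability, P(X = 3) = 0.333333·0 + 0.166667·0.125 + 0.333333·0.047703 + 0.166667·0.0905646 = 0.0518285.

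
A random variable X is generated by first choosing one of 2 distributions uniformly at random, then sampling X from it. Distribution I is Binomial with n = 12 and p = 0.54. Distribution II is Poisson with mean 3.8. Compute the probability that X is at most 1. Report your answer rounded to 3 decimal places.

0.054

Conditional on each component, P(X ≤ 1): I: 0.00135424; II: 0.10738.
By total probability, P(X ≤ 1) = 0.5·0.00135424 + 0.5·0.10738 = 0.054367.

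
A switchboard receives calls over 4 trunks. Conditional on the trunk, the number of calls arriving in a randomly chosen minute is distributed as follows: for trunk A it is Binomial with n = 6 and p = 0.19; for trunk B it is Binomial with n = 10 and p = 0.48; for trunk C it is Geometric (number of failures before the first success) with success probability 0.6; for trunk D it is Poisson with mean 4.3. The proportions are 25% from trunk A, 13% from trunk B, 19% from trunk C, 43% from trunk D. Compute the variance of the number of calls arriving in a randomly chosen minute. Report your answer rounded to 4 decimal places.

Per component, A: μ=1.14, E[X²]=2.223; B: μ=4.8, E[X²]=25.536; C: μ=0.666667, E[X²]=1.55556; D: μ=4.3, E[X²]=22.79.
E[X] = 0.25·1.14 + 0.13·4.8 + 0.19·0.666667 + 0.43·4.3 = 2.88467.
E[X²] = 0.25·2.223 + 0.13·25.536 + 0.19·1.55556 + 0.43·22.79 = 13.9707.
Var(X) = E[X²] − (E[X])² = 13.9707 − 8.3213 = 5.64938.

5.6494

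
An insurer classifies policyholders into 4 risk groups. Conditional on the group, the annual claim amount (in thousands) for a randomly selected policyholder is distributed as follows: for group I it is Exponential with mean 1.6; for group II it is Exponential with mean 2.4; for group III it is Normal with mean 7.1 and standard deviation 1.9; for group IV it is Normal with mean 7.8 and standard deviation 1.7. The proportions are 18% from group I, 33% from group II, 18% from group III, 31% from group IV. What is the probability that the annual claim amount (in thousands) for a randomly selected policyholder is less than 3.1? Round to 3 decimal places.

Conditional on each group, P(X < 3.1): I: 0.855936; II: 0.725188; III: 0.0176342; IV: 0.00284871.
By total probability, P(X < 3.1) = 0.18·0.855936 + 0.33·0.725188 + 0.18·0.0176342 + 0.31·0.00284871 = 0.397438.

0.397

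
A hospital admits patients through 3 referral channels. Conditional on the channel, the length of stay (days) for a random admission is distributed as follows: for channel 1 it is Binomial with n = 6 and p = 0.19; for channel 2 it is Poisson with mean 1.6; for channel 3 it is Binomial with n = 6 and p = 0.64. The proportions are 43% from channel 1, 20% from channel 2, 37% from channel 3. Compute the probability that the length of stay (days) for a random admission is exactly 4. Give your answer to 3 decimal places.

Conditional on each channel, P(X = 4): 1: 0.0128255; 2: 0.0551312; 3: 0.326149.
By total probability, P(X = 4) = 0.43·0.0128255 + 0.2·0.0551312 + 0.37·0.326149 = 0.137216.

0.137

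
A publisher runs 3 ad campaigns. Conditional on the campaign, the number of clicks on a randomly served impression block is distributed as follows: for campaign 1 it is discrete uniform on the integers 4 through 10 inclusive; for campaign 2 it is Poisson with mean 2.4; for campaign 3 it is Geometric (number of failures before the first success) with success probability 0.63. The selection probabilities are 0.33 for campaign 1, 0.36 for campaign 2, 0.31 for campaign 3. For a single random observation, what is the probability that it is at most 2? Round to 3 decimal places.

0.499

Conditional on each campaign, P(X ≤ 2): 1: 0; 2: 0.569709; 3: 0.949347.
By total probability, P(X ≤ 2) = 0.33·0 + 0.36·0.569709 + 0.31·0.949347 = 0.499393.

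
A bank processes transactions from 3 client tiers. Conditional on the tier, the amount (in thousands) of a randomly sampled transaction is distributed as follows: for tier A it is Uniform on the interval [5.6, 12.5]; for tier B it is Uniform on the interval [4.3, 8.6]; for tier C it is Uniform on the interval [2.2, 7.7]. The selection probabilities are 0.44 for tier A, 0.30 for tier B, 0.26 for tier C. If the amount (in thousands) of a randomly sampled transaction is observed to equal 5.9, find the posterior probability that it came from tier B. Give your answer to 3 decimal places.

0.386

Likelihoods f(5.9 | ·): A: 0.144928; B: 0.232558; C: 0.181818.
Posterior ∝ prior × likelihood. Numerator for B: 0.3·0.232558 = 0.0697674.
Normalizing constant: 0.44·0.144928 + 0.3·0.232558 + 0.26·0.181818 = 0.180808.
P(B | observation) = 0.0697674 / 0.180808 = 0.385864.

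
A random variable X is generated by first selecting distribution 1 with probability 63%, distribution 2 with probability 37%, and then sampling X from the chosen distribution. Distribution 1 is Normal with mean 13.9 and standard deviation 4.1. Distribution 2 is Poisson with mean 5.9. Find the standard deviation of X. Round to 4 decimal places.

Per component, 1: μ=13.9, E[X²]=210.02; 2: μ=5.9, E[X²]=40.71.
E[X] = 0.63·13.9 + 0.37·5.9 = 10.94.
E[X²] = 0.63·210.02 + 0.37·40.71 = 147.375.
Var(X) = E[X²] − (E[X])² = 147.375 − 119.684 = 27.6917.
SD(X) = √27.6917 = 5.26229.

5.2623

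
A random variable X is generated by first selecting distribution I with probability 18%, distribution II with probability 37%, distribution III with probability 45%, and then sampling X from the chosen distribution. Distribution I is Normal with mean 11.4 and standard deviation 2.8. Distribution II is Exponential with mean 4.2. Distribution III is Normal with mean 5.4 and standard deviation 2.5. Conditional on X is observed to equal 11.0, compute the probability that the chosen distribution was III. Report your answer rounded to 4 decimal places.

0.1552

Likelihoods f(11.0 | ·): I: 0.141033; II: 0.0173505; III: 0.0129841.
Posterior ∝ prior × likelihood. Numerator for III: 0.45·0.0129841 = 0.00584285.
Normalizing constant: 0.18·0.141033 + 0.37·0.0173505 + 0.45·0.0129841 = 0.0376485.
P(III | observation) = 0.00584285 / 0.0376485 = 0.155195.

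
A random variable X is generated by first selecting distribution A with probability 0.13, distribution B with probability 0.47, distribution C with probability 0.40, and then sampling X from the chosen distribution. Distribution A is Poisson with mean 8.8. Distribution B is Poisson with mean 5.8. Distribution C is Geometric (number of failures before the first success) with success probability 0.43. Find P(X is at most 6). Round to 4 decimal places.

0.7216

Conditional on each component, P(X ≤ 6): A: 0.22561; B: 0.638391; C: 0.980451.
By total probability, P(X ≤ 6) = 0.13·0.22561 + 0.47·0.638391 + 0.4·0.980451 = 0.721554.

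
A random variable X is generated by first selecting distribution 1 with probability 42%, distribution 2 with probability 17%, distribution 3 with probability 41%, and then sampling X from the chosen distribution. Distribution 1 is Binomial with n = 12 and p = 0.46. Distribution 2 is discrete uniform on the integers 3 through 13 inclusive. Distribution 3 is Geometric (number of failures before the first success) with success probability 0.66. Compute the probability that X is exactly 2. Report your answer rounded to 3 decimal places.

Conditional on each component, P(X = 2): 1: 0.029444; 2: 0; 3: 0.076296.
By total probability, P(X = 2) = 0.42·0.029444 + 0.17·0 + 0.41·0.076296 = 0.0436479.

0.044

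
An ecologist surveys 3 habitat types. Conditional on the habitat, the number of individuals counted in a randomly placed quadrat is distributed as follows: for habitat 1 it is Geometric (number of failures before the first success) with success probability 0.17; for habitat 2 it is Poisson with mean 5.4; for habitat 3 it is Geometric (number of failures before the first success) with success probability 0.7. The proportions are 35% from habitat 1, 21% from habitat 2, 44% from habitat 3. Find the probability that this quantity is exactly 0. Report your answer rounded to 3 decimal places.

Conditional on each habitat, P(X = 0): 1: 0.17; 2: 0.00451658; 3: 0.7.
By total probability, P(X = 0) = 0.35·0.17 + 0.21·0.00451658 + 0.44·0.7 = 0.368448.

0.368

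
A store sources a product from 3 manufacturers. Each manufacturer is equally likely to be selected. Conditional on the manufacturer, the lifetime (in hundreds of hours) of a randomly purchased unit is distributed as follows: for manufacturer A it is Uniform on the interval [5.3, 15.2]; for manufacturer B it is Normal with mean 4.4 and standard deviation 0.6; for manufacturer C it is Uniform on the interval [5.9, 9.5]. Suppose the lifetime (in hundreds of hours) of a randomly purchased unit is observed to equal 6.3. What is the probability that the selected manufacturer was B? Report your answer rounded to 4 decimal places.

Likelihoods f(6.3 | ·): A: 0.10101; B: 0.00441829; C: 0.277778.
Posterior ∝ prior × likelihood. Numerator for B: 0.333333·0.00441829 = 0.00147276.
Normalizing constant: 0.333333·0.10101 + 0.333333·0.00441829 + 0.333333·0.277778 = 0.127735.
P(B | observation) = 0.00147276 / 0.127735 = 0.0115298.

0.0115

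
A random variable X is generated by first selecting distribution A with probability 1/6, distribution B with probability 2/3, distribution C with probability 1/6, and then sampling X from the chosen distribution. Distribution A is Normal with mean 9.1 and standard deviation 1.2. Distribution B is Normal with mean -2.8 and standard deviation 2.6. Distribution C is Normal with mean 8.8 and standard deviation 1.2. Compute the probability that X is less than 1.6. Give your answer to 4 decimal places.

Conditional on each component, P(X < 1.6): A: 2.05226e-10; B: 0.954706; C: 9.86588e-10.
By total probability, P(X < 1.6) = 0.166667·2.05226e-10 + 0.666667·0.954706 + 0.166667·9.86588e-10 = 0.636471.

0.6365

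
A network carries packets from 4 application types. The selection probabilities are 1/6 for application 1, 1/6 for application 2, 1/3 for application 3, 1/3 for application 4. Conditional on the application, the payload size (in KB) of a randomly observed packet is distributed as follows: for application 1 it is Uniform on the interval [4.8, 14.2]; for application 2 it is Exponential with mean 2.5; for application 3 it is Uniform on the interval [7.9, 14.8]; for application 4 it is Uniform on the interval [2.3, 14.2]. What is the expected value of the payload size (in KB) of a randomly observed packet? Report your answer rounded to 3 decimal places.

8.533

Component means — 1: 9.5; 2: 2.5; 3: 11.35; 4: 8.25.
E[X] = 0.166667·9.5 + 0.166667·2.5 + 0.333333·11.35 + 0.333333·8.25 = 8.53333.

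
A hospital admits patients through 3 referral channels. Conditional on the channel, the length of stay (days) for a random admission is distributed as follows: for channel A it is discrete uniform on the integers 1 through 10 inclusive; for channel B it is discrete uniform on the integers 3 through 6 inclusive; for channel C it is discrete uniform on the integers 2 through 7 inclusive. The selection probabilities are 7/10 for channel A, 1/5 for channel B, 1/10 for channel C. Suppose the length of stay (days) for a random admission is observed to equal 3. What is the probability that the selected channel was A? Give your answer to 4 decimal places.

Likelihoods P(X=3 | ·): A: 0.1; B: 0.25; C: 0.166667.
Posterior ∝ prior × likelihood. Numerator for A: 0.7·0.1 = 0.07.
Normalizing constant: 0.7·0.1 + 0.2·0.25 + 0.1·0.166667 = 0.136667.
P(A | observation) = 0.07 / 0.136667 = 0.512195.

0.5122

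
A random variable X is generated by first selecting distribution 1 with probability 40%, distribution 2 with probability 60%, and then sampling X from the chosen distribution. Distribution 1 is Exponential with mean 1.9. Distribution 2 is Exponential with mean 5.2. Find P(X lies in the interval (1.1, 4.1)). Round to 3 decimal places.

0.391

Conditional on each component, P(1.1 < X < 4.1): 1: 0.44492; 2: 0.354795.
By total probability, P(1.1 < X < 4.1) = 0.4·0.44492 + 0.6·0.354795 = 0.390845.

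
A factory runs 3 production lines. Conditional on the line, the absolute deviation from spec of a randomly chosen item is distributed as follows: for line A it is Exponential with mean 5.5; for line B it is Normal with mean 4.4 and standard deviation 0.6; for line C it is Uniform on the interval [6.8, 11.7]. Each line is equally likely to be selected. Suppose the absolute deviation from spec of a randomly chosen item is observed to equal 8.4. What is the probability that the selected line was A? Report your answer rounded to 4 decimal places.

0.1621

Likelihoods f(8.4 | ·): A: 0.0394776; B: 1.48515e-10; C: 0.204082.
Posterior ∝ prior × likelihood. Numerator for A: 0.333333·0.0394776 = 0.0131592.
Normalizing constant: 0.333333·0.0394776 + 0.333333·1.48515e-10 + 0.333333·0.204082 = 0.0811864.
P(A | observation) = 0.0131592 / 0.0811864 = 0.162086.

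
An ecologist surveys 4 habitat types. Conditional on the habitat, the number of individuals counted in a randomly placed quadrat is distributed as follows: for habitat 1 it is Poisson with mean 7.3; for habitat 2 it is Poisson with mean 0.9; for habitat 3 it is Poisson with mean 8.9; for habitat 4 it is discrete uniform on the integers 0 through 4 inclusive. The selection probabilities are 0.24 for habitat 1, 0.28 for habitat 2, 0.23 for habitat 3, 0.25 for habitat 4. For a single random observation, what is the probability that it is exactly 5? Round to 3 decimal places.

Conditional on each habitat, P(X = 5): 1: 0.116703; 2: 0.00200063; 3: 0.063467; 4: 0.
By total probability, P(X = 5) = 0.24·0.116703 + 0.28·0.00200063 + 0.23·0.063467 + 0.25·0 = 0.0431664.

0.043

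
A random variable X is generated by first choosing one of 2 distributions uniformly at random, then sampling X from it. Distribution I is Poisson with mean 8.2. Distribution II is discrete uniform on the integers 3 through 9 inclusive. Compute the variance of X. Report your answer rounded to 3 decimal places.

Per component, I: μ=8.2, E[X²]=75.44; II: μ=6, E[X²]=40.
E[X] = 0.5·8.2 + 0.5·6 = 7.1.
E[X²] = 0.5·75.44 + 0.5·40 = 57.72.
Var(X) = E[X²] − (E[X])² = 57.72 − 50.41 = 7.31.

7.310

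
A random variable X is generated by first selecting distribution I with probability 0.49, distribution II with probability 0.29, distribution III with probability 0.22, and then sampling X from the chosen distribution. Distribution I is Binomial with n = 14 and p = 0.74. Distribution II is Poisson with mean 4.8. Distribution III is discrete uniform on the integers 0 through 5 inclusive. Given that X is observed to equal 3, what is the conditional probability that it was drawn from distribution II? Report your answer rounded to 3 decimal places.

0.545

Likelihoods P(X=3 | ·): I: 5.41381e-05; II: 0.151691; III: 0.166667.
Posterior ∝ prior × likelihood. Numerator for II: 0.29·0.151691 = 0.0439903.
Normalizing constant: 0.49·5.41381e-05 + 0.29·0.151691 + 0.22·0.166667 = 0.0806835.
P(II | observation) = 0.0439903 / 0.0806835 = 0.545221.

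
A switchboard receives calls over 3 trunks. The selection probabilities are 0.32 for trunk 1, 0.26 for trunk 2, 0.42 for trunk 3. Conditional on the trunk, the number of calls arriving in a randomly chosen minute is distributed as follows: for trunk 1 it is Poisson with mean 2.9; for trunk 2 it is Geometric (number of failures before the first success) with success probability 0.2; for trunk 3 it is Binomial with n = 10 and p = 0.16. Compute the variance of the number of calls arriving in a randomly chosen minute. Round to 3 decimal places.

7.649

Per component, 1: μ=2.9, E[X²]=11.31; 2: μ=4, E[X²]=36; 3: μ=1.6, E[X²]=3.904.
E[X] = 0.32·2.9 + 0.26·4 + 0.42·1.6 = 2.64.
E[X²] = 0.32·11.31 + 0.26·36 + 0.42·3.904 = 14.6189.
Var(X) = E[X²] − (E[X])² = 14.6189 − 6.9696 = 7.64928.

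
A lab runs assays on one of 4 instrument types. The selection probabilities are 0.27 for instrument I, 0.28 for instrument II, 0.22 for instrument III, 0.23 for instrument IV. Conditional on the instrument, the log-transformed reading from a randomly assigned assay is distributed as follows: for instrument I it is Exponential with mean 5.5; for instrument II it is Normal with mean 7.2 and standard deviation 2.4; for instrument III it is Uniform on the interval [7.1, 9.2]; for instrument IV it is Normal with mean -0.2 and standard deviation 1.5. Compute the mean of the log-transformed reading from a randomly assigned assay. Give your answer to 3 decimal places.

Component means — I: 5.5; II: 7.2; III: 8.15; IV: -0.2.
E[X] = 0.27·5.5 + 0.28·7.2 + 0.22·8.15 + 0.23·-0.2 = 5.248.

5.248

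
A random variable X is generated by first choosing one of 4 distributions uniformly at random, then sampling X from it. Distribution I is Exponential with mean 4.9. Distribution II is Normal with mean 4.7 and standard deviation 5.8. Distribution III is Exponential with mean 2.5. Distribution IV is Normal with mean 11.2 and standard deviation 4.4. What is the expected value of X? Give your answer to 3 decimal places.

Component means — I: 4.9; II: 4.7; III: 2.5; IV: 11.2.
E[X] = 0.25·4.9 + 0.25·4.7 + 0.25·2.5 + 0.25·11.2 = 5.825.

5.825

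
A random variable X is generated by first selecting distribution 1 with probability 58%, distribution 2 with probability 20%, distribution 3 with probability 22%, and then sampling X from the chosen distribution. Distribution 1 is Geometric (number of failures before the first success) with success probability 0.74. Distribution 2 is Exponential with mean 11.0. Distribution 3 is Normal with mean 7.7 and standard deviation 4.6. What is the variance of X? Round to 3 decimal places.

Per component, 1: μ=0.351351, E[X²]=0.598247; 2: μ=11, E[X²]=242; 3: μ=7.7, E[X²]=80.45.
E[X] = 0.58·0.351351 + 0.2·11 + 0.22·7.7 = 4.09778.
E[X²] = 0.58·0.598247 + 0.2·242 + 0.22·80.45 = 66.446.
Var(X) = E[X²] − (E[X])² = 66.446 − 16.7918 = 49.6542.

49.654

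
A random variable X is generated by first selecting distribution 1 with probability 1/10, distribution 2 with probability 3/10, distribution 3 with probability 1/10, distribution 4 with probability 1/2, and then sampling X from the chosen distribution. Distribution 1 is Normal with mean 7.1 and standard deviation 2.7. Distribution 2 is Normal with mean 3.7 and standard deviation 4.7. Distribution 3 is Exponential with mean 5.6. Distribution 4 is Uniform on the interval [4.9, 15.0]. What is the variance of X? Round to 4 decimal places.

Per component, 1: μ=7.1, E[X²]=57.7; 2: μ=3.7, E[X²]=35.78; 3: μ=5.6, E[X²]=62.72; 4: μ=9.95, E[X²]=107.503.
E[X] = 0.1·7.1 + 0.3·3.7 + 0.1·5.6 + 0.5·9.95 = 7.355.
E[X²] = 0.1·57.7 + 0.3·35.78 + 0.1·62.72 + 0.5·107.503 = 76.5277.
Var(X) = E[X²] − (E[X])² = 76.5277 − 54.096 = 22.4316.

22.4316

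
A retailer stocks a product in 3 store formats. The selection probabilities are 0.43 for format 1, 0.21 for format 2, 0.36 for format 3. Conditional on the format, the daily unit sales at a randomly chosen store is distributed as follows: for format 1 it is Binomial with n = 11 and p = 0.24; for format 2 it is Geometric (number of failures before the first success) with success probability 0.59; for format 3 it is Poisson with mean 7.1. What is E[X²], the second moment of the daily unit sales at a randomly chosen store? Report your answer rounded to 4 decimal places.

For each component E[X²] = Var + (mean)², giving 1: 8.976; 2: 1.66073; 3: 57.51.
Overall E[X²] = 0.43·8.976 + 0.21·1.66073 + 0.36·57.51 = 24.912.

24.9120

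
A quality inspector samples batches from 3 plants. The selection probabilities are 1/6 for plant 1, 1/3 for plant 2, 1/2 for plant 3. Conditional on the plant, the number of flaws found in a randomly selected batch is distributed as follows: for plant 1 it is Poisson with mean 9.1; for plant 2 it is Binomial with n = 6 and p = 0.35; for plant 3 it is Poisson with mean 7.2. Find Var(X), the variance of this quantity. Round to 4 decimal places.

Per component, 1: μ=9.1, E[X²]=91.91; 2: μ=2.1, E[X²]=5.775; 3: μ=7.2, E[X²]=59.04.
E[X] = 0.166667·9.1 + 0.333333·2.1 + 0.5·7.2 = 5.81667.
E[X²] = 0.166667·91.91 + 0.333333·5.775 + 0.5·59.04 = 46.7633.
Var(X) = E[X²] − (E[X])² = 46.7633 − 33.8336 = 12.9297.

12.9297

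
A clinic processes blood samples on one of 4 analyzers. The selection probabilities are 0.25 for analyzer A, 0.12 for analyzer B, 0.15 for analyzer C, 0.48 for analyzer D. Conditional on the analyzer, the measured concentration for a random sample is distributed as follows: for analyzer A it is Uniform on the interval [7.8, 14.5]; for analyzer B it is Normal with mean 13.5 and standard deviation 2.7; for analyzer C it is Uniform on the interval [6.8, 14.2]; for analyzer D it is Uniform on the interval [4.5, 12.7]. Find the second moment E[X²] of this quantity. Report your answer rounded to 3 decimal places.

For each component E[X²] = Var + (mean)², giving A: 128.063; B: 189.54; C: 114.813; D: 79.5633.
Overall E[X²] = 0.25·128.063 + 0.12·189.54 + 0.15·114.813 + 0.48·79.5633 = 110.173.

110.173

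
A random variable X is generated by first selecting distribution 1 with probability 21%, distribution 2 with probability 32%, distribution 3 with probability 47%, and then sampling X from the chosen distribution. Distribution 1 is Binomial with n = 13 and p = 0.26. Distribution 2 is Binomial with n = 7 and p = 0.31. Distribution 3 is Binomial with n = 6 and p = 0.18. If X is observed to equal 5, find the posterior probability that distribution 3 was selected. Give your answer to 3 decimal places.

Likelihoods P(X=5 | ·): 1: 0.137499; 2: 0.0286237; 3: 0.000929667.
Posterior ∝ prior × likelihood. Numerator for 3: 0.47·0.000929667 = 0.000436944.
Normalizing constant: 0.21·0.137499 + 0.32·0.0286237 + 0.47·0.000929667 = 0.0384713.
P(3 | observation) = 0.000436944 / 0.0384713 = 0.0113577.

0.011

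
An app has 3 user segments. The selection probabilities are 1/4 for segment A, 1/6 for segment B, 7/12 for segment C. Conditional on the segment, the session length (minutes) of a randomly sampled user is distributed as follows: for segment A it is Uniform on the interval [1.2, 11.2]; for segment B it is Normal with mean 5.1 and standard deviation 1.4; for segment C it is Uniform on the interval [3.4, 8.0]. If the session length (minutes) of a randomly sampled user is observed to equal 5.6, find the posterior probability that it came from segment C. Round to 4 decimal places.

0.6458

Likelihoods f(5.6 | ·): A: 0.1; B: 0.267353; C: 0.217391.
Posterior ∝ prior × likelihood. Numerator for C: 0.583333·0.217391 = 0.126812.
Normalizing constant: 0.25·0.1 + 0.166667·0.267353 + 0.583333·0.217391 = 0.19637.
P(C | observation) = 0.126812 / 0.19637 = 0.645778.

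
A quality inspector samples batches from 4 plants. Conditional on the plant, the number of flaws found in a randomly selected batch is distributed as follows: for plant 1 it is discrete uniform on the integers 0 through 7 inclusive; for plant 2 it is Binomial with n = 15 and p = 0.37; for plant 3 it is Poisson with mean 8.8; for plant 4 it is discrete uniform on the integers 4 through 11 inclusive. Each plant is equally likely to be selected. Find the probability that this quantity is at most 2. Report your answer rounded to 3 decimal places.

Conditional on each plant, P(X ≤ 2): 1: 0.375; 2: 0.04499; 3: 0.00731357; 4: 0.
By total probability, P(X ≤ 2) = 0.25·0.375 + 0.25·0.04499 + 0.25·0.00731357 + 0.25·0 = 0.106826.

0.107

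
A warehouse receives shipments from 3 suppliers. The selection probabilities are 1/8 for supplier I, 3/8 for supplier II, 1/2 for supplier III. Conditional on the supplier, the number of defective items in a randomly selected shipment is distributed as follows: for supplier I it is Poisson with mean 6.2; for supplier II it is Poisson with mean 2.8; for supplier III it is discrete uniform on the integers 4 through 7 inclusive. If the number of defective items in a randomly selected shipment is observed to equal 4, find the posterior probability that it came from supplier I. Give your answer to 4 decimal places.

0.0785

Likelihoods P(X=4 | ·): I: 0.124948; II: 0.155739; III: 0.25.
Posterior ∝ prior × likelihood. Numerator for I: 0.125·0.124948 = 0.0156185.
Normalizing constant: 0.125·0.124948 + 0.375·0.155739 + 0.5·0.25 = 0.19902.
P(I | observation) = 0.0156185 / 0.19902 = 0.0784769.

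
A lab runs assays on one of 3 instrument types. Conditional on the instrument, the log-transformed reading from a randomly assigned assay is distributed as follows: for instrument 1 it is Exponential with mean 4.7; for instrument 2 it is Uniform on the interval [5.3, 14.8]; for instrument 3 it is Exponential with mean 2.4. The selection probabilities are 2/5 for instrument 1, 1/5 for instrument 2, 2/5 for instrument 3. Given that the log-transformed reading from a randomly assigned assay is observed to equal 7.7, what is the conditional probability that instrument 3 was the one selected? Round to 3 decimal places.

Likelihoods f(7.7 | ·): 1: 0.0413427; 2: 0.105263; 3: 0.0168433.
Posterior ∝ prior × likelihood. Numerator for 3: 0.4·0.0168433 = 0.00673732.
Normalizing constant: 0.4·0.0413427 + 0.2·0.105263 + 0.4·0.0168433 = 0.044327.
P(3 | observation) = 0.00673732 / 0.044327 = 0.151991.

0.152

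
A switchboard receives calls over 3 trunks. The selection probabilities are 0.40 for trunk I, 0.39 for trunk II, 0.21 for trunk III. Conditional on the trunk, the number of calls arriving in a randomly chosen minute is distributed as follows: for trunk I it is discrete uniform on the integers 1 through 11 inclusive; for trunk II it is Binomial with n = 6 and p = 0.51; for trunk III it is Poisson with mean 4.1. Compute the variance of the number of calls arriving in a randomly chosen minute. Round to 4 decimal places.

Per component, I: μ=6, E[X²]=46; II: μ=3.06, E[X²]=10.863; III: μ=4.1, E[X²]=20.91.
E[X] = 0.4·6 + 0.39·3.06 + 0.21·4.1 = 4.4544.
E[X²] = 0.4·46 + 0.39·10.863 + 0.21·20.91 = 27.0277.
Var(X) = E[X²] − (E[X])² = 27.0277 − 19.8417 = 7.18599.

7.1860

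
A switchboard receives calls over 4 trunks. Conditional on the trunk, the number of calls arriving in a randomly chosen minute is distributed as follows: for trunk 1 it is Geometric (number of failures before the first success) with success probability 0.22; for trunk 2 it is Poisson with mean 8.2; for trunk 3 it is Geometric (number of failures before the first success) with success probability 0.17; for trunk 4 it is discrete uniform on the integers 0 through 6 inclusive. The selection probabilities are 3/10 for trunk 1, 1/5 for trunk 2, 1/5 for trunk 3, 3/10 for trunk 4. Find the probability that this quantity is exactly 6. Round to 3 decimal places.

0.092

Conditional on each trunk, P(X = 6): 1: 0.0495439; 2: 0.115967; 3: 0.0555799; 4: 0.142857.
By total probability, P(X = 6) = 0.3·0.0495439 + 0.2·0.115967 + 0.2·0.0555799 + 0.3·0.142857 = 0.0920298.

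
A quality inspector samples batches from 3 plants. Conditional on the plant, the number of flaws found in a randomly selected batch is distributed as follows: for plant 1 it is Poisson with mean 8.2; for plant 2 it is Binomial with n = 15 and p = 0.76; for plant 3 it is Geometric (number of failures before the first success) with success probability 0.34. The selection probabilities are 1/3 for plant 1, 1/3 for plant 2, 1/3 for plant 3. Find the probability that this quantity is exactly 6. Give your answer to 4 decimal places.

Conditional on each plant, P(X = 6): 1: 0.115967; 2: 0.00254793; 3: 0.0281023.
By total probability, P(X = 6) = 0.333333·0.115967 + 0.333333·0.00254793 + 0.333333·0.0281023 = 0.0488726.

0.0489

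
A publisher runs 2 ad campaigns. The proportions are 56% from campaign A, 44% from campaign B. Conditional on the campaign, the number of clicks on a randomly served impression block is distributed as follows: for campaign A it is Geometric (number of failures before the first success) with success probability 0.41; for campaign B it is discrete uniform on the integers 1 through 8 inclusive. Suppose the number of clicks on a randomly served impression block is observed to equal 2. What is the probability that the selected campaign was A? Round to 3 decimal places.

Likelihoods P(X=2 | ·): A: 0.142721; B: 0.125.
Posterior ∝ prior × likelihood. Numerator for A: 0.56·0.142721 = 0.0799238.
Normalizing constant: 0.56·0.142721 + 0.44·0.125 = 0.134924.
P(A | observation) = 0.0799238 / 0.134924 = 0.592362.

0.592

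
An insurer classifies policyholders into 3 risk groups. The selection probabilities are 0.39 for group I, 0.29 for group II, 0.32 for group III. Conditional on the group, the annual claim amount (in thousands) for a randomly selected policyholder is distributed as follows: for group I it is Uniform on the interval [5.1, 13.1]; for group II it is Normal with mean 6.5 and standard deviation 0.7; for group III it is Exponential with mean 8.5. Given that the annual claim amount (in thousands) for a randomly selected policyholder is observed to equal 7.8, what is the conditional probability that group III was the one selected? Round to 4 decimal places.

0.1613

Likelihoods f(7.8 | ·): I: 0.125; II: 0.101596; III: 0.046995.
Posterior ∝ prior × likelihood. Numerator for III: 0.32·0.046995 = 0.0150384.
Normalizing constant: 0.39·0.125 + 0.29·0.101596 + 0.32·0.046995 = 0.0932512.
P(III | observation) = 0.0150384 / 0.0932512 = 0.161268.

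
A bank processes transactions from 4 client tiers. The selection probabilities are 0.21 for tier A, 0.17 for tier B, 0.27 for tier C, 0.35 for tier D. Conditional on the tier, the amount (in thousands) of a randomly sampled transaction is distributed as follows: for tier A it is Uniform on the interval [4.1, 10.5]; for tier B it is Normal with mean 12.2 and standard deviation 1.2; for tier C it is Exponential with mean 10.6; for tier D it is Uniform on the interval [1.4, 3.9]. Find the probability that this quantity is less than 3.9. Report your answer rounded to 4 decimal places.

0.4331

Conditional on each tier, P(X < 3.9): A: 0; B: 2.31198e-12; C: 0.307831; D: 1.
By total probability, P(X < 3.9) = 0.21·0 + 0.17·2.31198e-12 + 0.27·0.307831 + 0.35·1 = 0.433114.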